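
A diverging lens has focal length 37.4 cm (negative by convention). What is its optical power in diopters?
P = 1/f = -2.674 D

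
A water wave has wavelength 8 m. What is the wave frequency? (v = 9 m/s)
f = v/λ = 1.125 Hz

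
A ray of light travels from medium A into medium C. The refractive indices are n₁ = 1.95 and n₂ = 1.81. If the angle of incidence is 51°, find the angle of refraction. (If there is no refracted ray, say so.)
sin θ₂ = (n₁/n₂)·sin θ₁ = 0.8373 → θ₂ = 56.85°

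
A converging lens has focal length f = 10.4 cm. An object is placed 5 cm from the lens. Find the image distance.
1/di = 1/f − 1/do → di = -9.63 cm (virtual image)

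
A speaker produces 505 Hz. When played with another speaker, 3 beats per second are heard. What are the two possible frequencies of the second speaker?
f₂ = 505 ± 3 Hz → 508 Hz or 502 Hz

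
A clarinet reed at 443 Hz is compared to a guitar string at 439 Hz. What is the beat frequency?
4 Hz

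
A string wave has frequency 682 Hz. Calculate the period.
T = 1/f = 0.001466 s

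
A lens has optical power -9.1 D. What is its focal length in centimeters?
f = 1/P = -10.99 cm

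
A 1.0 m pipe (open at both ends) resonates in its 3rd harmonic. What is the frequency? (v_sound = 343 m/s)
fₙ = nv/(2L) = 514.5 Hz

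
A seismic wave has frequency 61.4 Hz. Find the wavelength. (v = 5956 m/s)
λ = v/f = 97 m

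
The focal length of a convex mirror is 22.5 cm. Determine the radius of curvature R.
R = 2|f| = 45 cm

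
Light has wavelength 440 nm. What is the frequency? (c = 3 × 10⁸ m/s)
f = c/λ = 6.818 × 10¹⁴ Hz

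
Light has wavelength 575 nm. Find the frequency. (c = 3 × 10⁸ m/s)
f = c/λ = 5.217 × 10¹⁴ Hz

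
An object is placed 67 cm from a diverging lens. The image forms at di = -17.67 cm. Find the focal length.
1/f = 1/do + 1/di → f = -24 cm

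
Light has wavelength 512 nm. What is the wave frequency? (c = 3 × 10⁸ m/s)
f = c/λ = 5.859 × 10¹⁴ Hz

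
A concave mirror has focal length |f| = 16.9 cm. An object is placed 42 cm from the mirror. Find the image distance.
f = +16.9 cm (concave); 1/di = 1/f − 1/do → di = 28.28 cm (real image, in front of mirror)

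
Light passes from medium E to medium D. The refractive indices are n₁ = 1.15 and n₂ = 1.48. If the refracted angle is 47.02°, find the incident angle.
sin θ₁ = (n₂/n₁)·sin θ₂ → θ₁ = 70.31°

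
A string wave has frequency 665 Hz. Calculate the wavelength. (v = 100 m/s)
λ = v/f = 0.1504 m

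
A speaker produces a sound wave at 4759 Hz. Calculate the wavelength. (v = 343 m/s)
λ = v/f = 0.07207 m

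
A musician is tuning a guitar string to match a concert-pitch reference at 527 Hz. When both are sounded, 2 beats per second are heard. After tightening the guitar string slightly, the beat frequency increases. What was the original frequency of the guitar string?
529 Hz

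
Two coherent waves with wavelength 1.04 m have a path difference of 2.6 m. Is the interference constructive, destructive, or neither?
destructive — path difference = 2.5λ, an odd multiple of λ/2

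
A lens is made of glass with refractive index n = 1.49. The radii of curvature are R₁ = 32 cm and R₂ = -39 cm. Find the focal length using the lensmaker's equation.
1/f = (n − 1)(1/R₁ − 1/R₂) → f = 35.87 cm (converging lens)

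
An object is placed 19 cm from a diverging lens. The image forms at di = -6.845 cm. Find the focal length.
1/f = 1/do + 1/di → f = -10.7 cm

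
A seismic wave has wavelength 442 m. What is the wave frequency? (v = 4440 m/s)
f = v/λ = 10.05 Hz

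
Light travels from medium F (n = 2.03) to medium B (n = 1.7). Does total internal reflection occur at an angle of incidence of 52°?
θc = arcsin(n₂/n₁) = 56.87°; 52° < θc, so no — the ray refracts.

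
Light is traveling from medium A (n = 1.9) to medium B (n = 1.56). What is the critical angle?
θc = arcsin(n₂/n₁) = 55.19°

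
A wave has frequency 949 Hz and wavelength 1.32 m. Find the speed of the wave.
v = fλ = 1253 m/s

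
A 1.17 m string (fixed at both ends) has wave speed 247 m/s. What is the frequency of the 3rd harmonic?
fₙ = nv/(2L) = 316.7 Hz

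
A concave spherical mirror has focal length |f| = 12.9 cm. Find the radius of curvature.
R = 2|f| = 25.8 cm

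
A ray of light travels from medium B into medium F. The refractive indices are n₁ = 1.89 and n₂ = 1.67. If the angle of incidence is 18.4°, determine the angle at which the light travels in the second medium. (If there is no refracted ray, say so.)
sin θ₂ = (n₁/n₂)·sin θ₁ = 0.3572 → θ₂ = 20.93°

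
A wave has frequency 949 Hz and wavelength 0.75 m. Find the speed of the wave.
v = fλ = 711.8 m/s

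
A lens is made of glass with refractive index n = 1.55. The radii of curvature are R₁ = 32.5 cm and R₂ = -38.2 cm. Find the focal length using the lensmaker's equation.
1/f = (n − 1)(1/R₁ − 1/R₂) → f = 31.93 cm (converging lens)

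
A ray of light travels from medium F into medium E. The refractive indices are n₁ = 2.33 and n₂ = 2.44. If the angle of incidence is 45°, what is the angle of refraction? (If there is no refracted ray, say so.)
sin θ₂ = (n₁/n₂)·sin θ₁ = 0.6752 → θ₂ = 42.47°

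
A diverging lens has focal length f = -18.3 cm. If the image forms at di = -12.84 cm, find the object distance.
1/do = 1/f − 1/di → do = 43.04 cm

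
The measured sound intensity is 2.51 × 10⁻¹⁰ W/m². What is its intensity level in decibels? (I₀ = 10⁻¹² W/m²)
β = 10·log₁₀(I/I₀) = 24 dB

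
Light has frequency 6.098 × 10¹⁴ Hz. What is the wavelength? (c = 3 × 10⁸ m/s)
λ = c/f = 492 nm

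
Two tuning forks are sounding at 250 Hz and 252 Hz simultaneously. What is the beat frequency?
2 Hz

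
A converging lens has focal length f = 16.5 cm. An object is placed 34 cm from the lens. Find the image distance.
1/di = 1/f − 1/do → di = 32.06 cm (real image)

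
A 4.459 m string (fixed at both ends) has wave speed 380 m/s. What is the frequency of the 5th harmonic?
fₙ = nv/(2L) = 213.1 Hz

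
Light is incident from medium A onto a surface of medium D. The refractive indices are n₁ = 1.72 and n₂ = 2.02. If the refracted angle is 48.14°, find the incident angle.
sin θ₁ = (n₂/n₁)·sin θ₂ → θ₁ = 61.01°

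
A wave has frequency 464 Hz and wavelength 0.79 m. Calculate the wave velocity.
v = fλ = 366.6 m/s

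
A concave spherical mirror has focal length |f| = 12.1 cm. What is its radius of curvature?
R = 2|f| = 24.2 cm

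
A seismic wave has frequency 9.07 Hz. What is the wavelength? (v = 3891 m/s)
λ = v/f = 429 m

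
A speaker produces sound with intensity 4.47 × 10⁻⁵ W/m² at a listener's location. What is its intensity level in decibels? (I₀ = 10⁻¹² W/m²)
β = 10·log₁₀(I/I₀) = 76.5 dB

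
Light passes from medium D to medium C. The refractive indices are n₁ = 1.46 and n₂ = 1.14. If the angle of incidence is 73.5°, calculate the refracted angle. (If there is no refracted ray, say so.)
sin θ₂ = (n₁/n₂)·sin θ₁ = 1.228 > 1, so there is no refracted ray — the light undergoes total internal reflection.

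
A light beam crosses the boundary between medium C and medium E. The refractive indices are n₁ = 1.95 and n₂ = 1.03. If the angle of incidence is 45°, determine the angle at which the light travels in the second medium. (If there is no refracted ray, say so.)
sin θ₂ = (n₁/n₂)·sin θ₁ = 1.339 > 1, so there is no refracted ray — the light undergoes total internal reflection.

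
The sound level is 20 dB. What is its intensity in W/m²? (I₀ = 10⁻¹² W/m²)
I = I₀·10^(β/10) = 1.00 × 10⁻¹⁰ W/m²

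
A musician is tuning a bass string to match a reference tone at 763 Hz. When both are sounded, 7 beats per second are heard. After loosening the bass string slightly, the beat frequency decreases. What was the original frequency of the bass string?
770 Hz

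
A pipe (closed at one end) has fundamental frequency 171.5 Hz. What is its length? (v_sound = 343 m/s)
L = v/(4f₁) = 0.5 m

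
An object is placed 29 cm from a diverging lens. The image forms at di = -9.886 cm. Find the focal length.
1/f = 1/do + 1/di → f = -15 cm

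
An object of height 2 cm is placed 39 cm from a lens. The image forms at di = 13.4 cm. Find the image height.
hi = (-di/do) × ho = -0.6872 cm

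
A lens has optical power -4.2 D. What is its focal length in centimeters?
f = 1/P = -23.81 cm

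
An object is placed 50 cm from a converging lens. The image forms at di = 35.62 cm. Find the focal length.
1/f = 1/do + 1/di → f = 20.8 cm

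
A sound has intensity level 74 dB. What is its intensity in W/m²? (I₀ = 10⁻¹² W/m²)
I = I₀·10^(β/10) = 2.51 × 10⁻⁵ W/m²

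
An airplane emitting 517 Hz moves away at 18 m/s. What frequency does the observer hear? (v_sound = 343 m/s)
f_obs = f·v/(v + v_s) = 491.2 Hz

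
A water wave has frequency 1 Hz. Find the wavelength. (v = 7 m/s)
λ = v/f = 7 m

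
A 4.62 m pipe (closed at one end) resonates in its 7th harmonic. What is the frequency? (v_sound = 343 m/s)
fₙ = nv/(4L) = 129.9 Hz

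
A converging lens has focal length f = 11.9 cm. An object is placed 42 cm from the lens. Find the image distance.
1/di = 1/f − 1/do → di = 16.6 cm (real image)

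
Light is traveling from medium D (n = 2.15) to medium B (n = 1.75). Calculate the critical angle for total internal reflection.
θc = arcsin(n₂/n₁) = 54.48°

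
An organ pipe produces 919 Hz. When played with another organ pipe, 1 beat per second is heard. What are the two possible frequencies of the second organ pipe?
f₂ = 919 ± 1 Hz → 920 Hz or 918 Hz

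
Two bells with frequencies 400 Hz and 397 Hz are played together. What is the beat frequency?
3 Hz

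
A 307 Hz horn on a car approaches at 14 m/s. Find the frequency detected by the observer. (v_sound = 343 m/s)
f_obs = f·v/(v − v_s) = 320.1 Hz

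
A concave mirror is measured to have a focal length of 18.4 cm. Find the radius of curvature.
R = 2|f| = 36.8 cm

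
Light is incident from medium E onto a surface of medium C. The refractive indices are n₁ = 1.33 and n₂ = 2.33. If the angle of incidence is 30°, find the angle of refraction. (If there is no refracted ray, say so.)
sin θ₂ = (n₁/n₂)·sin θ₁ = 0.2854 → θ₂ = 16.58°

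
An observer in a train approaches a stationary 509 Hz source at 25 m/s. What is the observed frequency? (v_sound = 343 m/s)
f_obs = f·(v + v_o)/v = 546.1 Hz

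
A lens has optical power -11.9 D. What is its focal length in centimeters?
f = 1/P = -8.403 cm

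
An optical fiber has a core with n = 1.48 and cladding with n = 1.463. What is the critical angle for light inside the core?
θc = arcsin(n_cladding/n_core) = 81.31°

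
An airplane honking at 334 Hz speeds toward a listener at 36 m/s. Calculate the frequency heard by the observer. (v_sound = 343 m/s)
f_obs = f·v/(v − v_s) = 373.2 Hz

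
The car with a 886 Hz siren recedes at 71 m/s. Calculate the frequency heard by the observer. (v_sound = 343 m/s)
f_obs = f·v/(v + v_s) = 734.1 Hz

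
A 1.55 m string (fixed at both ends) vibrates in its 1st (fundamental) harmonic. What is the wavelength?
λₙ = 2L/n = 3.1 m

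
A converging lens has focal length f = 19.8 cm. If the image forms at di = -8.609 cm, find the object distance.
1/do = 1/f − 1/di → do = 6 cm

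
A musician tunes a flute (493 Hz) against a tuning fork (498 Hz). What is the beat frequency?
5 Hz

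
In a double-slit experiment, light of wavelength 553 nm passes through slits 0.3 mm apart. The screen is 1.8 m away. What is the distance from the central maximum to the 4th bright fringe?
y = mλL/d = 13.27 mm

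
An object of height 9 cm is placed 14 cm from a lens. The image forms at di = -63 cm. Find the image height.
hi = (-di/do) × ho = 40.5 cm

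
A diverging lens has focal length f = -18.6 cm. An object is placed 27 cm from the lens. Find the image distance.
1/di = 1/f − 1/do → di = -11.01 cm (virtual image)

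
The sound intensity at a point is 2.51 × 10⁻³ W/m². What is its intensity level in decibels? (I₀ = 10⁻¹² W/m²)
β = 10·log₁₀(I/I₀) = 94 dB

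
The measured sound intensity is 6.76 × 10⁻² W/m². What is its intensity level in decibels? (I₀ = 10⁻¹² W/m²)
β = 10·log₁₀(I/I₀) = 108.3 dB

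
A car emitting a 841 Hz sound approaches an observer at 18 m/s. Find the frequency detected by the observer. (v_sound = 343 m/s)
f_obs = f·v/(v − v_s) = 887.6 Hz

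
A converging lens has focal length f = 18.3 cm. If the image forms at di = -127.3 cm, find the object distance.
1/do = 1/f − 1/di → do = 16 cm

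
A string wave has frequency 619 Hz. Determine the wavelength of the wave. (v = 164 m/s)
λ = v/f = 0.2649 m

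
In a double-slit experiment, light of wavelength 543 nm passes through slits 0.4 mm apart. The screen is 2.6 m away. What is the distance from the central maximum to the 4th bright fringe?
y = mλL/d = 14.12 mm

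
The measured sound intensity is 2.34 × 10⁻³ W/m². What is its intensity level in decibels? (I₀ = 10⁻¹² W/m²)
β = 10·log₁₀(I/I₀) = 93.69 dB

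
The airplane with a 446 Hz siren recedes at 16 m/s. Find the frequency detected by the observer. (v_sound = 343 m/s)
f_obs = f·v/(v + v_s) = 426.1 Hz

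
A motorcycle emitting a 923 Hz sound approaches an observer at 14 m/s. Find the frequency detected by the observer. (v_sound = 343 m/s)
f_obs = f·v/(v − v_s) = 962.3 Hz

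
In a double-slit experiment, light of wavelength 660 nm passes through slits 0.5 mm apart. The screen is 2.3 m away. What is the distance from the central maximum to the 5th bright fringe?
y = mλL/d = 15.18 mm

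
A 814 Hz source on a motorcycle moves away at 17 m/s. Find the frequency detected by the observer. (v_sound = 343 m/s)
f_obs = f·v/(v + v_s) = 775.6 Hz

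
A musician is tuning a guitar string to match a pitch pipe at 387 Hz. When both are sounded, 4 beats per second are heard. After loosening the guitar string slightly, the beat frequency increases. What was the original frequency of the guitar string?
383 Hz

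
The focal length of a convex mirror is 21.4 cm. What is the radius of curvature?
R = 2|f| = 42.8 cm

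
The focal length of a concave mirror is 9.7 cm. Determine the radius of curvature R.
R = 2|f| = 19.4 cm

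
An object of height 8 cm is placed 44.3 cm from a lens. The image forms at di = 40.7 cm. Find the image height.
hi = (-di/do) × ho = -7.35 cm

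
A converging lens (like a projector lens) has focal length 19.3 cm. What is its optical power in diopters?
P = 1/f = 5.181 D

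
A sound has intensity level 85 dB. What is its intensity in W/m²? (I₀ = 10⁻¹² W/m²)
I = I₀·10^(β/10) = 3.16 × 10⁻⁴ W/m²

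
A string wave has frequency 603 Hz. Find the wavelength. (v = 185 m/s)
λ = v/f = 0.3068 m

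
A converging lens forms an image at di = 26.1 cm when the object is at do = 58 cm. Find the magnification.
M = −di/do = -0.45 (inverted image)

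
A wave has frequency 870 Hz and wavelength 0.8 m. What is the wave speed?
v = fλ = 696 m/s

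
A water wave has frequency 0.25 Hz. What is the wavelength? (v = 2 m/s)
λ = v/f = 8 m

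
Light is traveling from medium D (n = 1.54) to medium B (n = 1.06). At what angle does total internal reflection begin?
θc = arcsin(n₂/n₁) = 43.5°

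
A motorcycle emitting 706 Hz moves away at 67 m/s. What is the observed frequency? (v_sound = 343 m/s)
f_obs = f·v/(v + v_s) = 590.6 Hz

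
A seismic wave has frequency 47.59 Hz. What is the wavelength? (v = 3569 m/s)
λ = v/f = 74.99 m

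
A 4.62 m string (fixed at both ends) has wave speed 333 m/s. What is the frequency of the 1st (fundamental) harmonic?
fₙ = nv/(2L) = 36.04 Hz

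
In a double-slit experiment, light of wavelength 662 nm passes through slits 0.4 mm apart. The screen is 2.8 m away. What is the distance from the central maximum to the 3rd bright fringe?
y = mλL/d = 13.9 mm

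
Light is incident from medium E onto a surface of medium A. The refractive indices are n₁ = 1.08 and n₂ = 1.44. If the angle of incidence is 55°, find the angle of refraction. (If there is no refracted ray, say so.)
sin θ₂ = (n₁/n₂)·sin θ₁ = 0.6144 → θ₂ = 37.91°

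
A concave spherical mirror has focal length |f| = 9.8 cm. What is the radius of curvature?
R = 2|f| = 19.6 cm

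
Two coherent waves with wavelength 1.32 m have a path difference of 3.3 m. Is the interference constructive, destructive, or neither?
destructive — path difference = 2.5λ, an odd multiple of λ/2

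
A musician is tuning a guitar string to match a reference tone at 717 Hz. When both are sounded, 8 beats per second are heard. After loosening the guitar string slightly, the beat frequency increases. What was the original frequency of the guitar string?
709 Hz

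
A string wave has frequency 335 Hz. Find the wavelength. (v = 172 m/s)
λ = v/f = 0.5134 m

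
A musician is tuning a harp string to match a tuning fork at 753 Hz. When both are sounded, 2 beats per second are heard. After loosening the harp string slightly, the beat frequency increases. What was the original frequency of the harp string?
751 Hz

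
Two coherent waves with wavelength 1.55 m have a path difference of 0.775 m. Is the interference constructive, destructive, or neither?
destructive — path difference = 0.5λ, an odd multiple of λ/2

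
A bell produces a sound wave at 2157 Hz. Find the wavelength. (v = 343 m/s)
λ = v/f = 0.159 m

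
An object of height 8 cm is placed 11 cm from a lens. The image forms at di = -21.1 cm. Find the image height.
hi = (-di/do) × ho = 15.35 cm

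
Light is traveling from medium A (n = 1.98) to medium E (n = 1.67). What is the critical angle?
θc = arcsin(n₂/n₁) = 57.5°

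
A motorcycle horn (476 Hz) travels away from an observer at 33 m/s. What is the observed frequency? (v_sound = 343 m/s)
f_obs = f·v/(v + v_s) = 434.2 Hz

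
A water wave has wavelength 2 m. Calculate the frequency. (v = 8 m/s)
f = v/λ = 4 Hz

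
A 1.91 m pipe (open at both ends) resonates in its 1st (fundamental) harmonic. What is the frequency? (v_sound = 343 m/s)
fₙ = nv/(2L) = 89.79 Hz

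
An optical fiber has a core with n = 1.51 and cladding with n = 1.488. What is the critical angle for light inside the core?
θc = arcsin(n_cladding/n_core) = 80.21°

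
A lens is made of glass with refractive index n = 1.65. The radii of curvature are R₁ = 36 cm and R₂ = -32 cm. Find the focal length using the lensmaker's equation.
1/f = (n − 1)(1/R₁ − 1/R₂) → f = 26.06 cm (converging lens)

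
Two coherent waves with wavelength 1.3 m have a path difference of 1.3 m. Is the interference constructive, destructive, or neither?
constructive — path difference = 1λ, a whole number of wavelengths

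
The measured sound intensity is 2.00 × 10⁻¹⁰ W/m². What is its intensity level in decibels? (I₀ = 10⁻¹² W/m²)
β = 10·log₁₀(I/I₀) = 23.01 dB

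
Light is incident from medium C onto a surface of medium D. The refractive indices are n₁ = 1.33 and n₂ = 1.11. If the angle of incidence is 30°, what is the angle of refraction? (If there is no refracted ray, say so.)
sin θ₂ = (n₁/n₂)·sin θ₁ = 0.5991 → θ₂ = 36.81°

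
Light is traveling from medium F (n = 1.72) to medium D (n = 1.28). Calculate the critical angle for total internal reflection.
θc = arcsin(n₂/n₁) = 48.09°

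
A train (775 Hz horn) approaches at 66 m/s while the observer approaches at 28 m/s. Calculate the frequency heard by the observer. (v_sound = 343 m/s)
f_obs = f·(v + v_o)/(v − v_s) = 1038 Hz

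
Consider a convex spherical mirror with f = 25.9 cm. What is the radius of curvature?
R = 2|f| = 51.8 cm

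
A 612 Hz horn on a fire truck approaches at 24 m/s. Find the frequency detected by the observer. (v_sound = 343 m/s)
f_obs = f·v/(v − v_s) = 658 Hz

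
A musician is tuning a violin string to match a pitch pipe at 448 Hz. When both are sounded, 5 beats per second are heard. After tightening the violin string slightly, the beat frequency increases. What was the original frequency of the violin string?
453 Hz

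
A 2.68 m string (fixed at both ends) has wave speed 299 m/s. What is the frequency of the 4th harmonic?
fₙ = nv/(2L) = 223.1 Hz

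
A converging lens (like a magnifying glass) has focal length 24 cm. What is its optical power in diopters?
P = 1/f = 4.167 D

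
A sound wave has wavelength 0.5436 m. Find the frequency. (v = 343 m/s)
f = v/λ = 631 Hz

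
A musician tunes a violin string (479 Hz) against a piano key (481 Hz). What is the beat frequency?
2 Hz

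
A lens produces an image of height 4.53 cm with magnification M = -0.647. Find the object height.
ho = |hi|/|M| = 7.002 cm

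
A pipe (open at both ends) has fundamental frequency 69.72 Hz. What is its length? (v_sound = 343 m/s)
L = v/(2f₁) = 2.46 m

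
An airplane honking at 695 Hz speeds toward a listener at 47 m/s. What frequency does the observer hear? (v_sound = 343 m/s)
f_obs = f·v/(v − v_s) = 805.4 Hz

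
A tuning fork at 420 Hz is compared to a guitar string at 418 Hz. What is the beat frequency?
2 Hz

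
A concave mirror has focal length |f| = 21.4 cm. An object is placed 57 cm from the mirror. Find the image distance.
f = +21.4 cm (concave); 1/di = 1/f − 1/do → di = 34.26 cm (real image, in front of mirror)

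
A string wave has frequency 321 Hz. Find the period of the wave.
T = 1/f = 0.003115 s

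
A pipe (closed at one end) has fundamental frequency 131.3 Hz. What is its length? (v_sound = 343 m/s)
L = v/(4f₁) = 0.6531 m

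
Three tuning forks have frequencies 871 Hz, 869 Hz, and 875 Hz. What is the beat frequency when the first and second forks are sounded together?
2 Hz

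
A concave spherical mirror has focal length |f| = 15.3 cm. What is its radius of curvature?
R = 2|f| = 30.6 cm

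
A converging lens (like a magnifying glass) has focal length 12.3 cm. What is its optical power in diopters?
P = 1/f = 8.13 D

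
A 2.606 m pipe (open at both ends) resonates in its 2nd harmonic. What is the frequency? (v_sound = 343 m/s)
fₙ = nv/(2L) = 131.6 Hz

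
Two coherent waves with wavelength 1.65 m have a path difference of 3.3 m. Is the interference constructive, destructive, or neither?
constructive — path difference = 2λ, a whole number of wavelengths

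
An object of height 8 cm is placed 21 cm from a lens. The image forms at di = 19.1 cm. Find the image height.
hi = (-di/do) × ho = -7.276 cm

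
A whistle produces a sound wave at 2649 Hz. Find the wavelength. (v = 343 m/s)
λ = v/f = 0.1295 m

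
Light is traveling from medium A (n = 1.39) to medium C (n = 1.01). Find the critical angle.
θc = arcsin(n₂/n₁) = 46.6°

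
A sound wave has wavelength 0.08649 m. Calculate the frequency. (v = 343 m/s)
f = v/λ = 3966 Hz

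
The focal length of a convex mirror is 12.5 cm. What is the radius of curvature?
R = 2|f| = 25 cm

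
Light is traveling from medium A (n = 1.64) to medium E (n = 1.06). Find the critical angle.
θc = arcsin(n₂/n₁) = 40.27°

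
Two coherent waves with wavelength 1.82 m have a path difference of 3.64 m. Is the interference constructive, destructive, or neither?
constructive — path difference = 2λ, a whole number of wavelengths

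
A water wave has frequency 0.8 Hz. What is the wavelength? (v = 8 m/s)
λ = v/f = 10 m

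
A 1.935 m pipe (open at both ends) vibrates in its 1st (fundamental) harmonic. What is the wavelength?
λₙ = 2L/n = 3.87 m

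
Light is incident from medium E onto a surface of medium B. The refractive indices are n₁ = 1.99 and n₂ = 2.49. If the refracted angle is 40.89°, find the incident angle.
sin θ₁ = (n₂/n₁)·sin θ₂ → θ₁ = 54.99°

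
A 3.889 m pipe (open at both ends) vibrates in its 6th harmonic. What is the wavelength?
λₙ = 2L/n = 1.296 m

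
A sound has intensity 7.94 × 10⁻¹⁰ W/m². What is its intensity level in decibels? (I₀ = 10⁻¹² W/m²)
β = 10·log₁₀(I/I₀) = 29 dB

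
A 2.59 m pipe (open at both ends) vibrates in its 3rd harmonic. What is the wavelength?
λₙ = 2L/n = 1.727 m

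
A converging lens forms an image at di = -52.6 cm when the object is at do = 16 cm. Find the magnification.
M = −di/do = 3.288 (upright image)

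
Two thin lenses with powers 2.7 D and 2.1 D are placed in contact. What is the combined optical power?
P_total = P₁ + P₂ = 4.8 D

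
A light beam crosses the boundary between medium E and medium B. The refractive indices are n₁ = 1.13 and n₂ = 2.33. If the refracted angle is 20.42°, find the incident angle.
sin θ₁ = (n₂/n₁)·sin θ₂ → θ₁ = 46.01°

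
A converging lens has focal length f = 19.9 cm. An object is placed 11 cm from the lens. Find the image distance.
1/di = 1/f − 1/do → di = -24.6 cm (virtual image)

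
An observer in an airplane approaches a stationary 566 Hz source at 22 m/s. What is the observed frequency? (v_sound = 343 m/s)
f_obs = f·(v + v_o)/v = 602.3 Hz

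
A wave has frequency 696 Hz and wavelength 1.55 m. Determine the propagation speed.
v = fλ = 1079 m/s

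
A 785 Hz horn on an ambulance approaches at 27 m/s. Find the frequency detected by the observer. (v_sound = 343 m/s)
f_obs = f·v/(v − v_s) = 852.1 Hz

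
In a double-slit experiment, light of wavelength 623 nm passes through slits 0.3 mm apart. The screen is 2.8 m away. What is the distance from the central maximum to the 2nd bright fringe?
y = mλL/d = 11.63 mm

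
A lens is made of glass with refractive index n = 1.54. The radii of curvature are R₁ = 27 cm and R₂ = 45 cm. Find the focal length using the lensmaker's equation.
1/f = (n − 1)(1/R₁ − 1/R₂) → f = 125 cm (converging lens)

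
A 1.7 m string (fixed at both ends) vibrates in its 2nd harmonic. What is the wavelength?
λₙ = 2L/n = 1.7 m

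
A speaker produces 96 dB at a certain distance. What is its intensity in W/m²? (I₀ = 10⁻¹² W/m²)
I = I₀·10^(β/10) = 3.98 × 10⁻³ W/m²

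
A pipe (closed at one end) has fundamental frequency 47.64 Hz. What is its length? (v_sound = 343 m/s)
L = v/(4f₁) = 1.8 m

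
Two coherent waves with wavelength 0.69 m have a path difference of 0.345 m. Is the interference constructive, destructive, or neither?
destructive — path difference = 0.5λ, an odd multiple of λ/2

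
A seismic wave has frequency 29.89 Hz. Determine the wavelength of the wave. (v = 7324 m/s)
λ = v/f = 245 m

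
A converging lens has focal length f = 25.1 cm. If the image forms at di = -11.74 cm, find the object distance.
1/do = 1/f − 1/di → do = 7.999 cm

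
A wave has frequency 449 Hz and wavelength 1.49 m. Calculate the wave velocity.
v = fλ = 669 m/s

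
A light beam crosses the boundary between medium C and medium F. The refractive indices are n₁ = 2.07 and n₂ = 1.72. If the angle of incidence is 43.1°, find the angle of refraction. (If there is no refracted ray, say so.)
sin θ₂ = (n₁/n₂)·sin θ₁ = 0.8223 → θ₂ = 55.32°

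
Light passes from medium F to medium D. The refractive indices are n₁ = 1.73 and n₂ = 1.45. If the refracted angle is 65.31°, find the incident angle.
sin θ₁ = (n₂/n₁)·sin θ₂ → θ₁ = 49.6°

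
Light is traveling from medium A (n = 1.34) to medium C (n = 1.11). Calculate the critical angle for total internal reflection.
θc = arcsin(n₂/n₁) = 55.93°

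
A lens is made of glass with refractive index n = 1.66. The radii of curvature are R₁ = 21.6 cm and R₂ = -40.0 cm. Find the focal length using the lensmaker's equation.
1/f = (n − 1)(1/R₁ − 1/R₂) → f = 21.25 cm (converging lens)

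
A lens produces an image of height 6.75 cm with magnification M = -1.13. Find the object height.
ho = |hi|/|M| = 5.973 cm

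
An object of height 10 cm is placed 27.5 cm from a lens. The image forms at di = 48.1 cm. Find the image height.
hi = (-di/do) × ho = -17.49 cm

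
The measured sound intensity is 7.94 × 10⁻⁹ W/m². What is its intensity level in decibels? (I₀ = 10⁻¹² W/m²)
β = 10·log₁₀(I/I₀) = 39 dB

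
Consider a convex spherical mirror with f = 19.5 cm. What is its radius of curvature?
R = 2|f| = 39 cm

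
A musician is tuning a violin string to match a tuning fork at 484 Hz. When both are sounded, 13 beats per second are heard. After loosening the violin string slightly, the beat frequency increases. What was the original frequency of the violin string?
471 Hz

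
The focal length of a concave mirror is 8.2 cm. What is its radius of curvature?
R = 2|f| = 16.4 cm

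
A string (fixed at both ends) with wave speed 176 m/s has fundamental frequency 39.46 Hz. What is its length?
L = v/(2f₁) = 2.23 m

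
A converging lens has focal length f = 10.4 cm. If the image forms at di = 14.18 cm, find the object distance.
1/do = 1/f − 1/di → do = 39.01 cm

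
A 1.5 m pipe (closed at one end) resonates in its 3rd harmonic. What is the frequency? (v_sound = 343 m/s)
fₙ = nv/(4L) = 171.5 Hz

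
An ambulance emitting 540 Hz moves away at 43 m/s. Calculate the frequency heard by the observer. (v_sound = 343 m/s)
f_obs = f·v/(v + v_s) = 479.8 Hz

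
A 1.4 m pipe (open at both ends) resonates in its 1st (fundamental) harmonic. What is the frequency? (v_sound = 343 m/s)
fₙ = nv/(2L) = 122.5 Hz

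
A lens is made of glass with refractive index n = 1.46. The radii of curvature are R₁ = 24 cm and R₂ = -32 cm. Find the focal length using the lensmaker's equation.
1/f = (n − 1)(1/R₁ − 1/R₂) → f = 29.81 cm (converging lens)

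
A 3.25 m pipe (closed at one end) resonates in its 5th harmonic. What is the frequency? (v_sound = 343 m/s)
fₙ = nv/(4L) = 131.9 Hz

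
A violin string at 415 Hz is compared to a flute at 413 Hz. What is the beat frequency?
2 Hz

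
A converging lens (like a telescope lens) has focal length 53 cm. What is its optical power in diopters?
P = 1/f = 1.887 D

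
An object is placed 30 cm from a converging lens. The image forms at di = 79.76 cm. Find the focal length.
1/f = 1/do + 1/di → f = 21.8 cm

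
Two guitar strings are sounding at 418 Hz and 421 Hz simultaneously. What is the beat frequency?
3 Hz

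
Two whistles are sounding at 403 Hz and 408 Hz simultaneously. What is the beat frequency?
5 Hz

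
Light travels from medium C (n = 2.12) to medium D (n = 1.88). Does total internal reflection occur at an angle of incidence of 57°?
θc = arcsin(n₂/n₁) = 62.47°; 57° < θc, so no — the ray refracts.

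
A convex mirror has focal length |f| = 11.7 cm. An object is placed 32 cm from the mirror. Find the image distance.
f = −11.7 cm (convex); 1/di = 1/f − 1/do → di = -8.568 cm (virtual image, behind mirror)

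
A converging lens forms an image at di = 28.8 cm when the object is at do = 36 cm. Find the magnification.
M = −di/do = -0.8 (inverted image)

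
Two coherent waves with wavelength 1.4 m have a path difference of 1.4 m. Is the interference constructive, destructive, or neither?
constructive — path difference = 1λ, a whole number of wavelengths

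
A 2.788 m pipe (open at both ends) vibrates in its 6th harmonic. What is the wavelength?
λₙ = 2L/n = 0.9293 m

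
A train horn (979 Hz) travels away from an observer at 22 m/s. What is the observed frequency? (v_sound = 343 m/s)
f_obs = f·v/(v + v_s) = 920 Hz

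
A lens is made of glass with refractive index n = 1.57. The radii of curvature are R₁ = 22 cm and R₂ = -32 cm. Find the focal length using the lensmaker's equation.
1/f = (n − 1)(1/R₁ − 1/R₂) → f = 22.87 cm (converging lens)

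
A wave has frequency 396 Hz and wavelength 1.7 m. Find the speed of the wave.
v = fλ = 673.2 m/s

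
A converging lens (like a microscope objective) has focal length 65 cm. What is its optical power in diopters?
P = 1/f = 1.538 D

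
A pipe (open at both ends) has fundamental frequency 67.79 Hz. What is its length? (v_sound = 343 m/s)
L = v/(2f₁) = 2.53 m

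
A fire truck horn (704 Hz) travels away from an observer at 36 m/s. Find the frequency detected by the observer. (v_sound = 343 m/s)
f_obs = f·v/(v + v_s) = 637.1 Hz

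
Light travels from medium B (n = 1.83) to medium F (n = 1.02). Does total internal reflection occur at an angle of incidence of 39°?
θc = arcsin(n₂/n₁) = 33.87°; 39° > θc, so yes — total internal reflection.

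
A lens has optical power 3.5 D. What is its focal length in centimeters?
f = 1/P = 28.57 cm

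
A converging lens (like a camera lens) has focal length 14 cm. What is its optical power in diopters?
P = 1/f = 7.143 D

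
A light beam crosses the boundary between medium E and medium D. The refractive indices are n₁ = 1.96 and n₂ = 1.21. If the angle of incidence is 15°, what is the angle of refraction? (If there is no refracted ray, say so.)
sin θ₂ = (n₁/n₂)·sin θ₁ = 0.4192 → θ₂ = 24.79°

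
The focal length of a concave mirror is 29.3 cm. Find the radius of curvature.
R = 2|f| = 58.6 cm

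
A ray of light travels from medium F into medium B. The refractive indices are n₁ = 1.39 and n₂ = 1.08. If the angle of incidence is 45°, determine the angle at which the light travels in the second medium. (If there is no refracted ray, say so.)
sin θ₂ = (n₁/n₂)·sin θ₁ = 0.9101 → θ₂ = 65.52°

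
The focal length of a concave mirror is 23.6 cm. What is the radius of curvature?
R = 2|f| = 47.2 cm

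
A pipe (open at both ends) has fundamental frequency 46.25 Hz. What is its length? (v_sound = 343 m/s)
L = v/(2f₁) = 3.708 m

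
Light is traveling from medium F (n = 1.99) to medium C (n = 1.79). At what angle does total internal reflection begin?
θc = arcsin(n₂/n₁) = 64.09°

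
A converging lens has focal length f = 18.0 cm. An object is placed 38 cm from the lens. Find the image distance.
1/di = 1/f − 1/do → di = 34.2 cm (real image)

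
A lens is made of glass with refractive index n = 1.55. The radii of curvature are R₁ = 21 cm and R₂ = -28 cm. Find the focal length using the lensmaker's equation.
1/f = (n − 1)(1/R₁ − 1/R₂) → f = 21.82 cm (converging lens)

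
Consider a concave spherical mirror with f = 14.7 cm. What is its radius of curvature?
R = 2|f| = 29.4 cm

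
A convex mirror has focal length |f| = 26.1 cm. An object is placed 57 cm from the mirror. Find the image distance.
f = −26.1 cm (convex); 1/di = 1/f − 1/do → di = -17.9 cm (virtual image, behind mirror)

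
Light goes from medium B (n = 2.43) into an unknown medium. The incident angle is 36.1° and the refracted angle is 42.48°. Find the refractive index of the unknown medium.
n₂ = n₁·sin θ₁ / sin θ₂ = 2.12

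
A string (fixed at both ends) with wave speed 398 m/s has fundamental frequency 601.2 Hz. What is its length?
L = v/(2f₁) = 0.331 m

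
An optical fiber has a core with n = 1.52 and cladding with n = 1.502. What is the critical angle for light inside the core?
θc = arcsin(n_cladding/n_core) = 81.17°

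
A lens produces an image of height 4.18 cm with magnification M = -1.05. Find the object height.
ho = |hi|/|M| = 3.981 cm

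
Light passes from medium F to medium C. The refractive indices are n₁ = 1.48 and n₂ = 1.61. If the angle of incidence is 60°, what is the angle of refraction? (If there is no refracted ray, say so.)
sin θ₂ = (n₁/n₂)·sin θ₁ = 0.7961 → θ₂ = 52.76°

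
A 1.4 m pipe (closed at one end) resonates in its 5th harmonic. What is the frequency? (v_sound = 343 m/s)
fₙ = nv/(4L) = 306.2 Hz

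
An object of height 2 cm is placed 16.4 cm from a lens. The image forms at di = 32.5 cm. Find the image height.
hi = (-di/do) × ho = -3.963 cm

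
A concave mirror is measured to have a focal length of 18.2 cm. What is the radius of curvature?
R = 2|f| = 36.4 cm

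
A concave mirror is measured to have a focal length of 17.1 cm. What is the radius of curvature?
R = 2|f| = 34.2 cm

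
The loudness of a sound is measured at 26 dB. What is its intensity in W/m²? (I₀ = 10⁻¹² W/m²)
I = I₀·10^(β/10) = 3.98 × 10⁻¹⁰ W/m²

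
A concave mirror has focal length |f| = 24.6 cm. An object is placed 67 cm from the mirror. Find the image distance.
f = +24.6 cm (concave); 1/di = 1/f − 1/do → di = 38.87 cm (real image, in front of mirror)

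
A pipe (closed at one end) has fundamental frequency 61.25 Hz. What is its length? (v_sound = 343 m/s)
L = v/(4f₁) = 1.4 m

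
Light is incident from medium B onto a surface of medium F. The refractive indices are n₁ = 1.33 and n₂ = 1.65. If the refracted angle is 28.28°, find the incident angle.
sin θ₁ = (n₂/n₁)·sin θ₂ → θ₁ = 36°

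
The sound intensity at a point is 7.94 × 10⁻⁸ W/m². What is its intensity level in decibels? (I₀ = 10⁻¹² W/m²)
β = 10·log₁₀(I/I₀) = 49 dB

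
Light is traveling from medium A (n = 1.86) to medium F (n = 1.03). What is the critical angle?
θc = arcsin(n₂/n₁) = 33.63°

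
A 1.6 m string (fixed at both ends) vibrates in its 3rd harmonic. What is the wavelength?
λₙ = 2L/n = 1.067 m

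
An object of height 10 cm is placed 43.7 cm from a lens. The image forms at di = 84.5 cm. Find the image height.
hi = (-di/do) × ho = -19.34 cm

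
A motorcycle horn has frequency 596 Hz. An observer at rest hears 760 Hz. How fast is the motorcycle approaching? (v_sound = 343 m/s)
v_s = v·(1 − f/f_obs) = 74.02 m/s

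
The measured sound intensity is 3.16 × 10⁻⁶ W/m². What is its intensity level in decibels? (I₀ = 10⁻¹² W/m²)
β = 10·log₁₀(I/I₀) = 65 dB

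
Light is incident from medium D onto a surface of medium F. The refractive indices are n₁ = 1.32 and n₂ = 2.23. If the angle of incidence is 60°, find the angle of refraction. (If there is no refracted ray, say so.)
sin θ₂ = (n₁/n₂)·sin θ₁ = 0.5126 → θ₂ = 30.84°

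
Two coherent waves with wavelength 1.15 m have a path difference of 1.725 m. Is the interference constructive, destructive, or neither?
destructive — path difference = 1.5λ, an odd multiple of λ/2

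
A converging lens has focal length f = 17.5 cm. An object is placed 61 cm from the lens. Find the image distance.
1/di = 1/f − 1/do → di = 24.54 cm (real image)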